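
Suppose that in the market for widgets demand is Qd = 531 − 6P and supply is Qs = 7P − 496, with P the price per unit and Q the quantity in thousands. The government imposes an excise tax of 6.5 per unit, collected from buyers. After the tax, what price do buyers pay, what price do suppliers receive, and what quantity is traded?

Before the tax: set 531 − 6P = 7P − 496 → P* = 79, Q* = 57.
With the tax collected from buyers, demand (in seller-price terms) shifts: Qd = 531 − 6(P + 6.5).
New equilibrium: buyers pay 82.5, suppliers receive 76, Q = 36. (Wedge: Pb − Ps = 6.5.)

Buyers pay 82.5; suppliers receive 76; quantity = 36.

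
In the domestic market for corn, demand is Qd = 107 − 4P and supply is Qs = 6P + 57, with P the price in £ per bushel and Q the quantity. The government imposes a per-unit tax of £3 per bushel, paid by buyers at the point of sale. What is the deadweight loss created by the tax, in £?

Deadweight loss = £10.8.

Without the tax, 107 − 4P = 6P + 57 gives 10P = 50, so P* = £5 and Q* = 87.
With the tax collected from buyers, demand (in seller-price terms) shifts: Qd = 107 − 4(P + 3).
New equilibrium: buyers pay £6.8, suppliers receive £3.8, Q = 79.8. (Wedge: Pb − Ps = 3.)
Quantity falls by |ΔQ| = |87 − 79.8| = 7.2.
DWL = ½ · t · |ΔQ| = ½ · 3 · 7.2 = £10.8.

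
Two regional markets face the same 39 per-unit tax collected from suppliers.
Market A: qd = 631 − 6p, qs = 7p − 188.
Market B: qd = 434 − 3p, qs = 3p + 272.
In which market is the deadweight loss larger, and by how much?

Market A, by 1316.25.

Market A: pre-tax p* = 63, q* = 253; post-tax q = 127; deadweight loss = 2457.
Market B: pre-tax p* = 27, q* = 353; post-tax q = 294.5; deadweight loss = 1140.75.
Difference: 2457 vs 1140.75 → market A is larger by 1316.25.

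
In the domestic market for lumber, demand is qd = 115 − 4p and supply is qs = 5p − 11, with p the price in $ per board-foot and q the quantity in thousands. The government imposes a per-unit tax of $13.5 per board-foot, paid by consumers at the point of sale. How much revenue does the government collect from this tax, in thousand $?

Before the tax: set 115 − 4p = 5p − 11 → p* = $14, q* = 59.
With the tax collected from consumers, demand (in seller-price terms) shifts: qd = 115 − 4(p + 13.5).
New equilibrium: consumers pay $21.5, suppliers receive $8, q = 29. (Wedge: pb − ps = 13.5.)
Revenue = t · Q = 13.5 · 29 = $391.5.

Tax revenue = $391.5 thousand.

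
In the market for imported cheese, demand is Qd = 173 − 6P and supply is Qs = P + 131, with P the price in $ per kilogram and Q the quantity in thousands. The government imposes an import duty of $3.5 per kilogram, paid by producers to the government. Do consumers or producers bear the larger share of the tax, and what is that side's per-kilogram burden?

Producers bear the larger share: $3 per kilogram.

Before the tax: set 173 − 6P = P + 131 → P* = $6, Q* = 137.
With the tax collected from producers, supply shifts: Qs = (P − 3.5) + 131.
New equilibrium: consumers pay $6.5, producers receive $3, Q = 134. (Wedge: Pb − Ps = 3.5.)
Per-kilogram burden: consumers $0.5, producers $3.
Producers take the larger share because supply is less price-elastic here (demand slope 6 vs supply slope 1).
The less price-elastic side of the market bears the larger share of a per-unit tax.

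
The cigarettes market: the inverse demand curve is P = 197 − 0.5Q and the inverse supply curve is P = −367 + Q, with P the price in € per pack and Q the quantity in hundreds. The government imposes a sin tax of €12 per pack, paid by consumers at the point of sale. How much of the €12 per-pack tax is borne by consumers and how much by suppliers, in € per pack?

Consumers bear €4 per pack; suppliers bear €8 per pack.

Rewrite in direct form: Qd = 394 − 2P and Qs = P + 367.
Without the tax, 394 − 2P = P + 367 gives 3P = 27, so P* = €9 and Q* = 376.
With the tax collected from consumers, demand (in seller-price terms) shifts: Qd = 394 − 2(P + 12).
Solving gives Q = 368 with consumers paying €13 and suppliers receiving €1 (the €12 wedge).
Burden on consumers: €4; on suppliers: €8. (They sum to €12.)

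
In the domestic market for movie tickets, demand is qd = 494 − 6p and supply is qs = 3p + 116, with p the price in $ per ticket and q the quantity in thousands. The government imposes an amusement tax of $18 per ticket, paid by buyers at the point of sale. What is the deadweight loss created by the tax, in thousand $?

Deadweight loss = $324 thousand.

Without the tax, 494 − 6p = 3p + 116 gives 9p = 378, so p* = $42 and q* = 242.
With the tax collected from buyers, demand (in seller-price terms) shifts: qd = 494 − 6(p + 18).
Solving gives q = 206 with buyers paying $48 and suppliers receiving $30 (the $18 wedge).
Quantity falls by |ΔQ| = |242 − 206| = 36.
DWL = ½ · t · |ΔQ| = ½ · 18 · 36 = $324.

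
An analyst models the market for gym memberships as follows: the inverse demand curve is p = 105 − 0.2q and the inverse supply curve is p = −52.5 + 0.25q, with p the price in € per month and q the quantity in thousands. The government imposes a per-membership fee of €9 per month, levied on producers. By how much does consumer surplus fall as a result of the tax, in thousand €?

Inverting to q(p) form: qd = 525 − 5p; qs = 4p + 210.
Without the tax, 525 − 5p = 4p + 210 gives 9p = 315, so p* = €35 and q* = 350.
With the tax collected from producers, supply shifts: qs = 4(p − 9) + 210.
New equilibrium: buyers pay €39, producers receive €30, q = 330. (Wedge: pb − ps = 9.)
ΔCS is the trapezoid between Q = 330 and Q = 350 of height €4: ½ · (350 + 330) · 4 = €1360.

Consumer surplus falls by €1360 thousand.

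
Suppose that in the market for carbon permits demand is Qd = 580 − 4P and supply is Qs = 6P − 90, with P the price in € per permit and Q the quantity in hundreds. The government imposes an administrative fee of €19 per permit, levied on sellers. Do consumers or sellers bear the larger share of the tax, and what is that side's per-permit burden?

Before the tax: set 580 − 4P = 6P − 90 → P* = €67, Q* = 312.
With the tax collected from sellers, supply shifts: Qs = 6(P − 19) − 90.
New equilibrium: consumers pay €78.4, sellers receive €59.4, Q = 266.4. (Wedge: Pb − Ps = 19.)
Per-permit burden: consumers €11.4, sellers €7.6.
Consumers take the larger share because demand is less price-elastic here (demand slope 4 vs supply slope 6).

Consumers bear the larger share: €11.4 per permit.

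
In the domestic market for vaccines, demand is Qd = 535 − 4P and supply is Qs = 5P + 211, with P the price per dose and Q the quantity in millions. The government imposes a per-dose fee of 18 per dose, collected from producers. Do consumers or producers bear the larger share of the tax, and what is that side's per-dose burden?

Before the tax: set 535 − 4P = 5P + 211 → P* = 36, Q* = 391.
With the tax collected from producers, supply shifts: Qs = 5(P − 18) + 211.
Solving gives Q = 351 with consumers paying 46 and producers receiving 28 (the 18 wedge).
Per-dose burden: consumers 10, producers 8.
Consumers take the larger share because demand is less price-elastic here (demand slope 4 vs supply slope 5).

Consumers bear the larger share: 10 per dose.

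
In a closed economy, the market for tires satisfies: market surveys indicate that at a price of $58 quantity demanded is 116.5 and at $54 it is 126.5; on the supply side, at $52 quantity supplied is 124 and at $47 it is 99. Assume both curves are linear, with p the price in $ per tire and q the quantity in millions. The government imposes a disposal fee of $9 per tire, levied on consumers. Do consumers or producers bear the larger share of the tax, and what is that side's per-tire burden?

Demand slope: (126.5 − 116.5)/(54 − 58) = -2.5, so qd = 261.5 − 2.5p.
Supply slope: (99 − 124)/(47 − 52) = 5, so qs = 5p − 136.
Without the tax, 261.5 − 2.5p = 5p − 136 gives 7.5p = 397.5, so p* = $53 and q* = 129.
With the tax collected from consumers, demand (in seller-price terms) shifts: qd = 261.5 − 2.5(p + 9).
New equilibrium: consumers pay $59, producers receive $50, q = 114. (Wedge: pb − ps = 9.)
Per-tire burden: consumers $6, producers $3.
Consumers take the larger share because demand is less price-elastic here (demand slope 2.5 vs supply slope 5).
The less price-elastic side of the market bears the larger share of a per-unit tax.

Consumers bear the larger share: $6 per tire.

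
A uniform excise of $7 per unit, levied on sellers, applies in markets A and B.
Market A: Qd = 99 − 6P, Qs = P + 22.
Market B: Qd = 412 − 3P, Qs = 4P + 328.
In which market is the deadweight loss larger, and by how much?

Market A: pre-tax P* = $11, Q* = 33; post-tax Q = 27; deadweight loss = $21.
Market B: pre-tax P* = $12, Q* = 376; post-tax Q = 364; deadweight loss = $42.
Difference: $21 vs $42 → market B is larger by $21.

Market B, by $21.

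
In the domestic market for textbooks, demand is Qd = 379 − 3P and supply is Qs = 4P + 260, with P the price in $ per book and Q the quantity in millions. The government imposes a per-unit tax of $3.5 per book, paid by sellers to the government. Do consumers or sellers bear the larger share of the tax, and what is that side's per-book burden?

Without the tax, 379 − 3P = 4P + 260 gives 7P = 119, so P* = $17 and Q* = 328.
With the tax collected from sellers, supply shifts: Qs = 4(P − 3.5) + 260.
New equilibrium: consumers pay $19, sellers receive $15.5, Q = 322. (Wedge: Pb − Ps = 3.5.)
Per-book burden: consumers $2, sellers $1.5.
Consumers take the larger share because demand is less price-elastic here (demand slope 3 vs supply slope 4).
The less price-elastic side of the market bears the larger share of a per-unit tax.

Consumers bear the larger share: $2 per book.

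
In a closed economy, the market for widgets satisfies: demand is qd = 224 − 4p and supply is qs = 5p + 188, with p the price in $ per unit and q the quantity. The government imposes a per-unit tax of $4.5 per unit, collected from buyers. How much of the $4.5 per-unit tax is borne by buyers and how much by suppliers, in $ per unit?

Before the tax: set 224 − 4p = 5p + 188 → p* = $4, q* = 208.
With the tax collected from buyers, demand (in seller-price terms) shifts: qd = 224 − 4(p + 4.5).
Solving gives q = 198 with buyers paying $6.5 and suppliers receiving $2 (the $4.5 wedge).
Burden on buyers: $2.5; on suppliers: $2. (They sum to $4.5.)

Buyers bear $2.5 per unit; suppliers bear $2 per unit.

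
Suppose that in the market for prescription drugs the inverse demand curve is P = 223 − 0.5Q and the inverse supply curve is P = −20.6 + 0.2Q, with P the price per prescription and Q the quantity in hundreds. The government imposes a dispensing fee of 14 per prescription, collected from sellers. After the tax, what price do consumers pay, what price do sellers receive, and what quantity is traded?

Inverting to Q(P) form: Qd = 446 − 2P; Qs = 5P + 103.
Before the tax: set 446 − 2P = 5P + 103 → P* = 49, Q* = 348.
With the tax collected from sellers, supply shifts: Qs = 5(P − 14) + 103.
New equilibrium: consumers pay 59, sellers receive 45, Q = 328. (Wedge: Pb − Ps = 14.)
The less price-elastic side of the market bears the larger share of a per-unit tax.

Consumers pay 59; sellers receive 45; quantity = 328.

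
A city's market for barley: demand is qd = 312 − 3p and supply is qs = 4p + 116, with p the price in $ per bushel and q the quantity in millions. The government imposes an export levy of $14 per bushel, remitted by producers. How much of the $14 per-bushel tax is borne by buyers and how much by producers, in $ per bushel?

Buyers bear $8 per bushel; producers bear $6 per bushel.

Without the tax, 312 − 3p = 4p + 116 gives 7p = 196, so p* = $28 and q* = 228.
With the tax collected from producers, supply shifts: qs = 4(p − 14) + 116.
Solving gives q = 204 with buyers paying $36 and producers receiving $22 (the $14 wedge).
Burden on buyers: $8; on producers: $6. (They sum to $14.)
The less price-elastic side of the market bears the larger share of a per-unit tax.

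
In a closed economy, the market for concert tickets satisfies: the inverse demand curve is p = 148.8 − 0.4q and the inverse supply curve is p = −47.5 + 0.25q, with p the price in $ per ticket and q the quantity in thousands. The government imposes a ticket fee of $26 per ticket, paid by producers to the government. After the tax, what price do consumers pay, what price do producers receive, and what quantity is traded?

Consumers pay $44; producers receive $18; quantity = 262.

Inverting to q(p) form: qd = 372 − 2.5p; qs = 4p + 190.
Before the tax: set 372 − 2.5p = 4p + 190 → p* = $28, q* = 302.
With the tax collected from producers, supply shifts: qs = 4(p − 26) + 190.
New equilibrium: consumers pay $44, producers receive $18, q = 262. (Wedge: pb − ps = 26.)
The less price-elastic side of the market bears the larger share of a per-unit tax.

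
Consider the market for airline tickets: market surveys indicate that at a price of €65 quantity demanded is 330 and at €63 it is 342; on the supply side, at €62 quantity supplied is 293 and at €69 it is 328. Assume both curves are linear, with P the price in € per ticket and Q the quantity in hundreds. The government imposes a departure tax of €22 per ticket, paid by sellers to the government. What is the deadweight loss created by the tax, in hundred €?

Demand slope: (342 − 330)/(63 − 65) = -6, so Qd = 720 − 6P.
Supply slope: (328 − 293)/(69 − 62) = 5, so Qs = 5P − 17.
Before the tax: set 720 − 6P = 5P − 17 → P* = €67, Q* = 318.
With the tax collected from sellers, supply shifts: Qs = 5(P − 22) − 17.
Solving gives Q = 258 with consumers paying €77 and sellers receiving €55 (the €22 wedge).
Quantity falls by |ΔQ| = |318 − 258| = 60.
DWL = ½ · t · |ΔQ| = ½ · 22 · 60 = €660.

Deadweight loss = €660 hundred.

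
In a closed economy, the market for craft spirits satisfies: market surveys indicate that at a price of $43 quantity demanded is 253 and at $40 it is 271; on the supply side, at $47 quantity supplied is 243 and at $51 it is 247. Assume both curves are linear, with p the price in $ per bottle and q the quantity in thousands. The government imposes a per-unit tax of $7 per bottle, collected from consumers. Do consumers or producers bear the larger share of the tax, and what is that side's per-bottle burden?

Producers bear the larger share: $6 per bottle.

Demand slope: (271 − 253)/(40 − 43) = -6, so qd = 511 − 6p.
Supply slope: (247 − 243)/(51 − 47) = 1, so qs = p + 196.
Before the tax: set 511 − 6p = p + 196 → p* = $45, q* = 241.
With the tax collected from consumers, demand (in seller-price terms) shifts: qd = 511 − 6(p + 7).
Solving gives q = 235 with consumers paying $46 and producers receiving $39 (the $7 wedge).
Per-bottle burden: consumers $1, producers $6.
Producers take the larger share because supply is less price-elastic here (demand slope 6 vs supply slope 1).
The less price-elastic side of the market bears the larger share of a per-unit tax.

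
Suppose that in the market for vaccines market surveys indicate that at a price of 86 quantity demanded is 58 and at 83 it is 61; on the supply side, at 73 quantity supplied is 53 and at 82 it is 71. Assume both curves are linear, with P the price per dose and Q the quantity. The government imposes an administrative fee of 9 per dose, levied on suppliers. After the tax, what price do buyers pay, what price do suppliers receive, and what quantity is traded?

Demand slope: (61 − 58)/(83 − 86) = -1, so Qd = 144 − P.
Supply slope: (71 − 53)/(82 − 73) = 2, so Qs = 2P − 93.
Before the tax: set 144 − P = 2P − 93 → P* = 79, Q* = 65.
With the tax collected from suppliers, supply shifts: Qs = 2(P − 9) − 93.
Solving gives Q = 59 with buyers paying 85 and suppliers receiving 76 (the 9 wedge).

Buyers pay 85; suppliers receive 76; quantity = 59.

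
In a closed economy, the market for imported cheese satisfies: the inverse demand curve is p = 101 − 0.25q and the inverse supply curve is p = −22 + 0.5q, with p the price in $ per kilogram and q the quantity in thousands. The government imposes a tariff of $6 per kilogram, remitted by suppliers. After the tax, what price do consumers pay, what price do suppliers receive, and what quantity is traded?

Consumers pay $62; suppliers receive $56; quantity = 156.

Inverting to q(p) form: qd = 404 − 4p; qs = 2p + 44.
Before the tax: set 404 − 4p = 2p + 44 → p* = $60, q* = 164.
With the tax collected from suppliers, supply shifts: qs = 2(p − 6) + 44.
New equilibrium: consumers pay $62, suppliers receive $56, q = 156. (Wedge: pb − ps = 6.)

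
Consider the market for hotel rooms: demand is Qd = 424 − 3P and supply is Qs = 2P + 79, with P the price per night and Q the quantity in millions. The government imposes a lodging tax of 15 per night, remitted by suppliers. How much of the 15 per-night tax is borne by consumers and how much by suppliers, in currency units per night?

Without the tax, 424 − 3P = 2P + 79 gives 5P = 345, so P* = 69 and Q* = 217.
With the tax collected from suppliers, supply shifts: Qs = 2(P − 15) + 79.
New equilibrium: consumers pay 75, suppliers receive 60, Q = 199. (Wedge: Pb − Ps = 15.)
Burden on consumers: 6; on suppliers: 9. (They sum to 15.)

Consumers bear 6 per night; suppliers bear 9 per night.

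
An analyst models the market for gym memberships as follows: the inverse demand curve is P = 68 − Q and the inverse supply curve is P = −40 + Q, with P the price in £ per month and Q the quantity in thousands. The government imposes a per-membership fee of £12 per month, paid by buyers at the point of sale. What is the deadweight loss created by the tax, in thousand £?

Rewrite in direct form: Qd = 68 − P and Qs = P + 40.
Before the tax: set 68 − P = P + 40 → P* = £14, Q* = 54.
With the tax collected from buyers, demand (in seller-price terms) shifts: Qd = 68 − (P + 12).
Solving gives Q = 48 with buyers paying £20 and suppliers receiving £8 (the £12 wedge).
Quantity falls by |ΔQ| = |54 − 48| = 6.
DWL = ½ · t · |ΔQ| = ½ · 12 · 6 = £36.

Deadweight loss = £36 thousand.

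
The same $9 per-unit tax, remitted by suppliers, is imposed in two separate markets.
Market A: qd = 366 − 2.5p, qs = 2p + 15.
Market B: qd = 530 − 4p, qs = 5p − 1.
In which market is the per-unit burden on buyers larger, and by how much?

Market B, by $1.

Market A: pre-tax p* = $78, q* = 171; post-tax q = 161; per-unit burden on buyers = $4.
Market B: pre-tax p* = $59, q* = 294; post-tax q = 274; per-unit burden on buyers = $5.
Difference: $4 vs $5 → market B is larger by $1.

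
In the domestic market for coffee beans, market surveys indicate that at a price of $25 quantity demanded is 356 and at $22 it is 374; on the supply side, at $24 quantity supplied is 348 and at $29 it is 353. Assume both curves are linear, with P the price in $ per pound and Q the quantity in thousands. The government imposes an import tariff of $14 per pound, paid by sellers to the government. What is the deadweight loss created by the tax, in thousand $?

Demand slope: (374 − 356)/(22 − 25) = -6, so Qd = 506 − 6P.
Supply slope: (353 − 348)/(29 − 24) = 1, so Qs = P + 324.
Without the tax, 506 − 6P = P + 324 gives 7P = 182, so P* = $26 and Q* = 350.
With the tax collected from sellers, supply shifts: Qs = (P − 14) + 324.
Solving gives Q = 338 with consumers paying $28 and sellers receiving $14 (the $14 wedge).
Quantity falls by |ΔQ| = |350 − 338| = 12.
DWL = ½ · t · |ΔQ| = ½ · 14 · 12 = $84.

Deadweight loss = $84 thousand.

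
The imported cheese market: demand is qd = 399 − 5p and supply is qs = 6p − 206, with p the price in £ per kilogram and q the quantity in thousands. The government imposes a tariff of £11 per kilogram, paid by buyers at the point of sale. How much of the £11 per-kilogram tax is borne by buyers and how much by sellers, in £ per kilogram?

Buyers bear £6 per kilogram; sellers bear £5 per kilogram.

Without the tax, 399 − 5p = 6p − 206 gives 11p = 605, so p* = £55 and q* = 124.
With the tax collected from buyers, demand (in seller-price terms) shifts: qd = 399 − 5(p + 11).
New equilibrium: buyers pay £61, sellers receive £50, q = 94. (Wedge: pb − ps = 11.)
Burden on buyers: £6; on sellers: £5. (They sum to £11.)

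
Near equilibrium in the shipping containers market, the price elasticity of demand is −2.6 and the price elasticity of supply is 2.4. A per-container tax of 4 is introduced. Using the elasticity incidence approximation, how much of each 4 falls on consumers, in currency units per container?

Consumers bear ≈ 1.92 per container.

Incidence ratio: consumers' share ≈ εs / (εs + |εd|) = 2.4 / (2.4 + 2.6) = 0.48.
So consumers bear ≈ 0.48 × 4 = 1.92; sellers bear 2.08.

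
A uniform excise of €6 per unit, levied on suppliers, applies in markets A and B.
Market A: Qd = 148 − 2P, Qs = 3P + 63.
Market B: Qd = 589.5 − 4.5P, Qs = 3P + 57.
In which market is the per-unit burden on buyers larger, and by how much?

Market A, by €1.2.

Market A: pre-tax P* = €17, Q* = 114; post-tax Q = 106.8; per-unit burden on buyers = €3.6.
Market B: pre-tax P* = €71, Q* = 270; post-tax Q = 259.2; per-unit burden on buyers = €2.4.
Difference: €3.6 vs €2.4 → market A is larger by €1.2.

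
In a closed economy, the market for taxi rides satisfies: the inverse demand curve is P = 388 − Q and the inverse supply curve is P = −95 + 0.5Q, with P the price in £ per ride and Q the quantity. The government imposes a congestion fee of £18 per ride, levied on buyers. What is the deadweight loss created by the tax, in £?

Deadweight loss = £108.

Rewrite in direct form: Qd = 388 − P and Qs = 2P + 190.
Before the tax: set 388 − P = 2P + 190 → P* = £66, Q* = 322.
With the tax collected from buyers, demand (in seller-price terms) shifts: Qd = 388 − (P + 18).
New equilibrium: buyers pay £78, sellers receive £60, Q = 310. (Wedge: Pb − Ps = 18.)
Quantity falls by |ΔQ| = |322 − 310| = 12.
DWL = ½ · t · |ΔQ| = ½ · 18 · 12 = £108.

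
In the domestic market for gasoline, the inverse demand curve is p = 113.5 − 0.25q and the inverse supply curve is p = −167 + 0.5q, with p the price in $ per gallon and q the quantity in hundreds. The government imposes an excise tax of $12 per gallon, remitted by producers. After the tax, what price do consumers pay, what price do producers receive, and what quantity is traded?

Consumers pay $24; producers receive $12; quantity = 358.

Inverting to q(p) form: qd = 454 − 4p; qs = 2p + 334.
Before the tax: set 454 − 4p = 2p + 334 → p* = $20, q* = 374.
With the tax collected from producers, supply shifts: qs = 2(p − 12) + 334.
Solving gives q = 358 with consumers paying $24 and producers receiving $12 (the $12 wedge).
The less price-elastic side of the market bears the larger share of a per-unit tax.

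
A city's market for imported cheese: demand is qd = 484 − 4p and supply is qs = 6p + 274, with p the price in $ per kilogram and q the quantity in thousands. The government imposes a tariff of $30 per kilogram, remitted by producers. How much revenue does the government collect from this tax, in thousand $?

Without the tax, 484 − 4p = 6p + 274 gives 10p = 210, so p* = $21 and q* = 400.
With the tax collected from producers, supply shifts: qs = 6(p − 30) + 274.
New equilibrium: buyers pay $39, producers receive $9, q = 328. (Wedge: pb − ps = 30.)
Revenue = t · Q = 30 · 328 = $9840.

Tax revenue = $9840 thousand.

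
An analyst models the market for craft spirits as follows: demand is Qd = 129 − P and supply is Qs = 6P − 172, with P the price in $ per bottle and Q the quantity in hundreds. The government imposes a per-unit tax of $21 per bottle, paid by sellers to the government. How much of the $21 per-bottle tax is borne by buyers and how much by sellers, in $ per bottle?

Buyers bear $18 per bottle; sellers bear $3 per bottle.

Without the tax, 129 − P = 6P − 172 gives 7P = 301, so P* = $43 and Q* = 86.
With the tax collected from sellers, supply shifts: Qs = 6(P − 21) − 172.
Solving gives Q = 68 with buyers paying $61 and sellers receiving $40 (the $21 wedge).
Burden on buyers: $18; on sellers: $3. (They sum to $21.)
The less price-elastic side of the market bears the larger share of a per-unit tax.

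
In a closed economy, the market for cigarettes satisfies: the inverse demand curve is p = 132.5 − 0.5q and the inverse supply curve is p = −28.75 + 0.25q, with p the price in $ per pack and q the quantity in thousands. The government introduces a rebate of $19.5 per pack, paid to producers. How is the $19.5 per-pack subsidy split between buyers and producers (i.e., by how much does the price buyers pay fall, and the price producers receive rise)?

Buyers gain $13 per pack; producers gain $6.5 per pack.

Rewrite in direct form: qd = 265 − 2p and qs = 4p + 115.
Without the subsidy, 265 − 2p = 4p + 115 gives 6p = 150, so p* = $25 and q* = 215.
With a per-unit subsidy paid to producers, each receives p + 19.5 per unit sold, so supply becomes qs = 4(p + 19.5) + 115.
Solving gives q = 241 with buyers paying $12 and producers receiving $31.5 (the $19.5 wedge).
Gain to buyers: $13; to producers: $6.5. (They sum to $19.5.)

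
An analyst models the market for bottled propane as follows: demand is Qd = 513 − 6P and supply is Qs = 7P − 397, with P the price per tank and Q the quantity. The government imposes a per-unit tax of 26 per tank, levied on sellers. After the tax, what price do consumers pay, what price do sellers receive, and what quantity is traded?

Consumers pay 84; sellers receive 58; quantity = 9.

Without the tax, 513 − 6P = 7P − 397 gives 13P = 910, so P* = 70 and Q* = 93.
With the tax collected from sellers, supply shifts: Qs = 7(P − 26) − 397.
New equilibrium: consumers pay 84, sellers receive 58, Q = 9. (Wedge: Pb − Ps = 26.)
The less price-elastic side of the market bears the larger share of a per-unit tax.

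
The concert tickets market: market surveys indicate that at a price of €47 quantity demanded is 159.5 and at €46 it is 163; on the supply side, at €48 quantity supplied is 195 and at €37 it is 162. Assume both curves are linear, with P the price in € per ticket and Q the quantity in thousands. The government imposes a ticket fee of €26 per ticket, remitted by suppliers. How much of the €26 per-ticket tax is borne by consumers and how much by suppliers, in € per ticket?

Consumers bear €12 per ticket; suppliers bear €14 per ticket.

Demand slope: (163 − 159.5)/(46 − 47) = -3.5, so Qd = 324 − 3.5P.
Supply slope: (162 − 195)/(37 − 48) = 3, so Qs = 3P + 51.
Without the tax, 324 − 3.5P = 3P + 51 gives 6.5P = 273, so P* = €42 and Q* = 177.
With the tax collected from suppliers, supply shifts: Qs = 3(P − 26) + 51.
New equilibrium: consumers pay €54, suppliers receive €28, Q = 135. (Wedge: Pb − Ps = 26.)
Burden on consumers: €12; on suppliers: €14. (They sum to €26.)
The less price-elastic side of the market bears the larger share of a per-unit tax.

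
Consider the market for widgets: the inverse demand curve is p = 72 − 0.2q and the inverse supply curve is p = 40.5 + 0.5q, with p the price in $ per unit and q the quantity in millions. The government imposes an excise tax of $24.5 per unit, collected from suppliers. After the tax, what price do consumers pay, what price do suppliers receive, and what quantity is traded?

Inverting to q(p) form: qd = 360 − 5p; qs = 2p − 81.
Before the tax: set 360 − 5p = 2p − 81 → p* = $63, q* = 45.
With the tax collected from suppliers, supply shifts: qs = 2(p − 24.5) − 81.
Solving gives q = 10 with consumers paying $70 and suppliers receiving $45.5 (the $24.5 wedge).

Consumers pay $70; suppliers receive $45.5; quantity = 10.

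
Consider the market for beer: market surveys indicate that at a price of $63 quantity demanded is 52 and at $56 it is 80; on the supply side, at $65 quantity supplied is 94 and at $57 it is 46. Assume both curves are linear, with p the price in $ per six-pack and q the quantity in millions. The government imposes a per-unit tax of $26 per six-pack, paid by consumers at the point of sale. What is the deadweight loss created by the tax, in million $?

Demand slope: (80 − 52)/(56 − 63) = -4, so qd = 304 − 4p.
Supply slope: (46 − 94)/(57 − 65) = 6, so qs = 6p − 296.
Before the tax: set 304 − 4p = 6p − 296 → p* = $60, q* = 64.
With the tax collected from consumers, demand (in seller-price terms) shifts: qd = 304 − 4(p + 26).
New equilibrium: consumers pay $75.6, sellers receive $49.6, q = 1.6. (Wedge: pb − ps = 26.)
Quantity falls by |ΔQ| = |64 − 1.6| = 62.4.
DWL = ½ · t · |ΔQ| = ½ · 26 · 62.4 = $811.2.

Deadweight loss = $811.2 million.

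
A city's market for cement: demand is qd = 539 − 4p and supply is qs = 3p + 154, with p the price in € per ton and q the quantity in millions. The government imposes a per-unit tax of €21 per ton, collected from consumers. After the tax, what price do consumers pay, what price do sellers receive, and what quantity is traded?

Consumers pay €64; sellers receive €43; quantity = 283.

Without the tax, 539 − 4p = 3p + 154 gives 7p = 385, so p* = €55 and q* = 319.
With the tax collected from consumers, demand (in seller-price terms) shifts: qd = 539 − 4(p + 21).
Solving gives q = 283 with consumers paying €64 and sellers receiving €43 (the €21 wedge).
The less price-elastic side of the market bears the larger share of a per-unit tax.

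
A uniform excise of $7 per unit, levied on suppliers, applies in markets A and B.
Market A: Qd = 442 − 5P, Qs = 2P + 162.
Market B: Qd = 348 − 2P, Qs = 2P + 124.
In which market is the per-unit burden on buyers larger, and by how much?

Market B, by $1.5.

Market A: pre-tax P* = $40, Q* = 242; post-tax Q = 232; per-unit burden on buyers = $2.
Market B: pre-tax P* = $56, Q* = 236; post-tax Q = 229; per-unit burden on buyers = $3.5.
Difference: $2 vs $3.5 → market B is larger by $1.5.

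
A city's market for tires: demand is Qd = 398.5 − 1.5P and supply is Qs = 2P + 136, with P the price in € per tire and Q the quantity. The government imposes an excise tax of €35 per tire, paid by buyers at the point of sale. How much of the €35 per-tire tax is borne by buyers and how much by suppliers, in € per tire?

Buyers bear €20 per tire; suppliers bear €15 per tire.

Without the tax, 398.5 − 1.5P = 2P + 136 gives 3.5P = 262.5, so P* = €75 and Q* = 286.
With the tax collected from buyers, demand (in seller-price terms) shifts: Qd = 398.5 − 1.5(P + 35).
New equilibrium: buyers pay €95, suppliers receive €60, Q = 256. (Wedge: Pb − Ps = 35.)
Burden on buyers: €20; on suppliers: €15. (They sum to €35.)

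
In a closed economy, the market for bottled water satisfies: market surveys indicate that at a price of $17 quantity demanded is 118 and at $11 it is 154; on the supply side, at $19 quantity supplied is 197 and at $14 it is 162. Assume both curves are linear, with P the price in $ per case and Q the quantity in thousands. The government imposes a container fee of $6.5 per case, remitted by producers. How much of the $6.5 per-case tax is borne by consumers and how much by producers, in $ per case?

Consumers bear $3.5 per case; producers bear $3 per case.

Demand slope: (154 − 118)/(11 − 17) = -6, so Qd = 220 − 6P.
Supply slope: (162 − 197)/(14 − 19) = 7, so Qs = 7P + 64.
Before the tax: set 220 − 6P = 7P + 64 → P* = $12, Q* = 148.
With the tax collected from producers, supply shifts: Qs = 7(P − 6.5) + 64.
New equilibrium: consumers pay $15.5, producers receive $9, Q = 127. (Wedge: Pb − Ps = 6.5.)
Burden on consumers: $3.5; on producers: $3. (They sum to $6.5.)
The less price-elastic side of the market bears the larger share of a per-unit tax.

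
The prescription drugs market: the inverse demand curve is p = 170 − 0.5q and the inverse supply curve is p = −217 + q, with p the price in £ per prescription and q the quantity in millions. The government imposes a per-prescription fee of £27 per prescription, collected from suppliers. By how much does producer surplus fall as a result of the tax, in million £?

Producer surplus falls by £4482 million.

Inverting to q(p) form: qd = 340 − 2p; qs = p + 217.
Before the tax: set 340 − 2p = p + 217 → p* = £41, q* = 258.
With the tax collected from suppliers, supply shifts: qs = (p − 27) + 217.
Solving gives q = 240 with consumers paying £50 and suppliers receiving £23 (the £27 wedge).
ΔPS is the trapezoid between Q = 240 and Q = 258 of height £18: ½ · (258 + 240) · 18 = £4482.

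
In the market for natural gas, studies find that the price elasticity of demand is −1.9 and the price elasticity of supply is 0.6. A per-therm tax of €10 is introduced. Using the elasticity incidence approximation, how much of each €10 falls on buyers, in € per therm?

Incidence ratio: buyers' share ≈ εs / (εs + |εd|) = 0.6 / (0.6 + 1.9) = 0.24.
So buyers bear ≈ 0.24 × €10 = €2.4; sellers bear €7.6.

Buyers bear ≈ €2.4 per therm.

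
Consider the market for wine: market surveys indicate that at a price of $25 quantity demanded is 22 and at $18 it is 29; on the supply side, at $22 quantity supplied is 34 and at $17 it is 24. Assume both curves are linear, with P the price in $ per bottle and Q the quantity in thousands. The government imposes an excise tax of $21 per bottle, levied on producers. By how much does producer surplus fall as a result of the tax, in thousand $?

Demand slope: (29 − 22)/(18 − 25) = -1, so Qd = 47 − P.
Supply slope: (24 − 34)/(17 − 22) = 2, so Qs = 2P − 10.
Before the tax: set 47 − P = 2P − 10 → P* = $19, Q* = 28.
With the tax collected from producers, supply shifts: Qs = 2(P − 21) − 10.
New equilibrium: consumers pay $33, producers receive $12, Q = 14. (Wedge: Pb − Ps = 21.)
ΔPS is the trapezoid between Q = 14 and Q = 28 of height $7: ½ · (28 + 14) · 7 = $147.

Producer surplus falls by $147 thousand.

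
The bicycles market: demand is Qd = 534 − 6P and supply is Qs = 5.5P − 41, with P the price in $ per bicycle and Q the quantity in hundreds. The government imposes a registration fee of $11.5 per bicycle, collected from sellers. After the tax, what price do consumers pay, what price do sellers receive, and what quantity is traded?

Without the tax, 534 − 6P = 5.5P − 41 gives 11.5P = 575, so P* = $50 and Q* = 234.
With the tax collected from sellers, supply shifts: Qs = 5.5(P − 11.5) − 41.
New equilibrium: consumers pay $55.5, sellers receive $44, Q = 201. (Wedge: Pb − Ps = 11.5.)
The less price-elastic side of the market bears the larger share of a per-unit tax.

Consumers pay $55.5; sellers receive $44; quantity = 201.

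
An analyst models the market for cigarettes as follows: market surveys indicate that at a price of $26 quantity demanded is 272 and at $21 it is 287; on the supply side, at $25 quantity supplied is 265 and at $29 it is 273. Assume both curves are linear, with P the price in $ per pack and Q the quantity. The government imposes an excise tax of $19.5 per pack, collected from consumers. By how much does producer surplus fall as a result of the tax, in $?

Producer surplus falls by $3010.41.

Demand slope: (287 − 272)/(21 − 26) = -3, so Qd = 350 − 3P.
Supply slope: (273 − 265)/(29 − 25) = 2, so Qs = 2P + 215.
Before the tax: set 350 − 3P = 2P + 215 → P* = $27, Q* = 269.
With the tax collected from consumers, demand (in seller-price terms) shifts: Qd = 350 − 3(P + 19.5).
New equilibrium: consumers pay $34.8, sellers receive $15.3, Q = 245.6. (Wedge: Pb − Ps = 19.5.)
ΔPS is the trapezoid between Q = 245.6 and Q = 269 of height $11.7: ½ · (269 + 245.6) · 11.7 = $3010.41.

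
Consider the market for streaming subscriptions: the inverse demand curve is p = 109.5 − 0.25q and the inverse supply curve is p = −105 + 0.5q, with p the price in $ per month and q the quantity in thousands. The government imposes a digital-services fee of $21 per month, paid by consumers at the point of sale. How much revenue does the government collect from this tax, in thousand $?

Inverting to q(p) form: qd = 438 − 4p; qs = 2p + 210.
Before the tax: set 438 − 4p = 2p + 210 → p* = $38, q* = 286.
With the tax collected from consumers, demand (in seller-price terms) shifts: qd = 438 − 4(p + 21).
Solving gives q = 258 with consumers paying $45 and producers receiving $24 (the $21 wedge).
Revenue = t · Q = 21 · 258 = $5418.

Tax revenue = $5418 thousand.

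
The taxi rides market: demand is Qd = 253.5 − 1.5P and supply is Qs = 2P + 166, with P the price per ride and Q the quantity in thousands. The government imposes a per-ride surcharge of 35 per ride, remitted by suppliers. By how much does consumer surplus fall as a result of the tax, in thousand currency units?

Before the tax: set 253.5 − 1.5P = 2P + 166 → P* = 25, Q* = 216.
With the tax collected from suppliers, supply shifts: Qs = 2(P − 35) + 166.
Solving gives Q = 186 with consumers paying 45 and suppliers receiving 10 (the 35 wedge).
ΔCS is the trapezoid between Q = 186 and Q = 216 of height 20: ½ · (216 + 186) · 20 = 4020.

Consumer surplus falls by 4020 thousand.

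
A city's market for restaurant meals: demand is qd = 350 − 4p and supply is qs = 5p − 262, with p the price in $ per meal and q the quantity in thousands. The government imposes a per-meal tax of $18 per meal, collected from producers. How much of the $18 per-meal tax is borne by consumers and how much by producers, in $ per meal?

Before the tax: set 350 − 4p = 5p − 262 → p* = $68, q* = 78.
With the tax collected from producers, supply shifts: qs = 5(p − 18) − 262.
New equilibrium: consumers pay $78, producers receive $60, q = 38. (Wedge: pb − ps = 18.)
Burden on consumers: $10; on producers: $8. (They sum to $18.)

Consumers bear $10 per meal; producers bear $8 per meal.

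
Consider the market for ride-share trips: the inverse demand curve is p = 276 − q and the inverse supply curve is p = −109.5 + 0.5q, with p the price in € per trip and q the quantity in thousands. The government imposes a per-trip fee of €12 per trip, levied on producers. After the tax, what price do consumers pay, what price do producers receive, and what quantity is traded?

Inverting to q(p) form: qd = 276 − p; qs = 2p + 219.
Without the tax, 276 − p = 2p + 219 gives 3p = 57, so p* = €19 and q* = 257.
With the tax collected from producers, supply shifts: qs = 2(p − 12) + 219.
New equilibrium: consumers pay €27, producers receive €15, q = 249. (Wedge: pb − ps = 12.)

Consumers pay €27; producers receive €15; quantity = 249.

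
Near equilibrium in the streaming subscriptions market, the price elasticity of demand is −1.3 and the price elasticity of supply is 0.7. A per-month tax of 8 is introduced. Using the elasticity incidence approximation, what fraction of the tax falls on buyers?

Buyers' share ≈ 0.35.

Incidence ratio: buyers' share ≈ εs / (εs + |εd|) = 0.7 / (0.7 + 1.3) = 0.35.
Supply is the less elastic side, so buyers bear the smaller share.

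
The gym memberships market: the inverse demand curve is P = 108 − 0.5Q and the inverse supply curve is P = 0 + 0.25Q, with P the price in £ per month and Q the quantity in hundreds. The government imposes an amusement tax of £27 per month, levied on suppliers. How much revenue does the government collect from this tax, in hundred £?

Tax revenue = £2916 hundred.

Inverting to Q(P) form: Qd = 216 − 2P; Qs = 4P.
Without the tax, 216 − 2P = 4P gives 6P = 216, so P* = £36 and Q* = 144.
With the tax collected from suppliers, supply shifts: Qs = 4(P − 27).
New equilibrium: consumers pay £54, suppliers receive £27, Q = 108. (Wedge: Pb − Ps = 27.)
Revenue = t · Q = 27 · 108 = £2916.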